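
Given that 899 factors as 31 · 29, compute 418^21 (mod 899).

Mod 31: 418 ≡ 15; 15^21 ≡ 15 (mod 31).
Mod 29: 418 ≡ 12; 12^21 ≡ 12 (mod 29).
Combine by CRT: x ≡ 15 (mod 31), x ≡ 12 (mod 29) ⇒ x ≡ 418 (mod 899).

418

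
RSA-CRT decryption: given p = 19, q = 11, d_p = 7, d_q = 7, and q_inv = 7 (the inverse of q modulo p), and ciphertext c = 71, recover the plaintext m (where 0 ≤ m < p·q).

3

m₁ = c^(d_p) mod p: c ≡ 14 (mod 19), and 14^7 mod 19 = 3.
m₂ = c^(d_q) mod q: c ≡ 5 (mod 11), and 5^7 mod 11 = 3.
h = q_inv·(m₁ − m₂) mod p = 7·(3 − 3) mod 19 = 0.
m = m₂ + h·q = 3 + 0·11 = 3.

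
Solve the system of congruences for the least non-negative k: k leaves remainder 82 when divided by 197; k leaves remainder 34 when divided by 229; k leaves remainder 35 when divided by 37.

1376324

The moduli are pairwise coprime; N = 197·229·37 = 1669181.
N/197 = 8473; 8473 ≡ 2 (mod 197); 2·99 ≡ 1, so inverse 99.
N/229 = 7289; 7289 ≡ 190 (mod 229); 190·182 ≡ 1, so inverse 182.
N/37 = 45113; 45113 ≡ 10 (mod 37); 10·26 ≡ 1, so inverse 26.
k ≡ 82·8473·99 + 34·7289·182 + 35·45113·26 = 154940976.
154940976 mod 1669181 = 1376324.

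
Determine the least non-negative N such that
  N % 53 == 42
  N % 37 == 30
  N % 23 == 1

From N ≡ 42 (mod 53) write N = 42 + 53t. Substituting into N ≡ 30 (mod 37) gives 53t ≡ 25 (mod 37), and since 16⁻¹ ≡ 7 (mod 37), t ≡ 27. Hence N ≡ 42 + 53·27 = 1473 (mod 1961).
From N ≡ 1473 (mod 1961) write N = 1473 + 1961t. Substituting into N ≡ 1 (mod 23) gives 1961t ≡ 0 (mod 23), and since 6⁻¹ ≡ 4 (mod 23), t ≡ 0. Hence N ≡ 1473 + 1961·0 = 1473 (mod 45103).

1473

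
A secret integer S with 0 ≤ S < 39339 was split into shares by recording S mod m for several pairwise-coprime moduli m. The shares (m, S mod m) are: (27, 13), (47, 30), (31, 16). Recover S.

33682

The moduli are pairwise coprime; N = 27·47·31 = 39339.
N/27 = 1457; 1457 ≡ 26 (mod 27); 26·26 ≡ 1, so inverse 26.
N/47 = 837; 837 ≡ 38 (mod 47); 38·26 ≡ 1, so inverse 26.
N/31 = 1269; 1269 ≡ 29 (mod 31); 29·15 ≡ 1, so inverse 15.
S ≡ 13·1457·26 + 30·837·26 + 16·1269·15 = 1449886.
1449886 mod 39339 = 33682.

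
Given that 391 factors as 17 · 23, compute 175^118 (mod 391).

36

Mod 17: 175 ≡ 5; by Fermat, exponent reduces to 118 mod 16 = 6; 5^6 ≡ 2 (mod 17).
Mod 23: 175 ≡ 14; by Fermat, exponent reduces to 118 mod 22 = 8; 14^8 ≡ 13 (mod 23).
Combine by CRT: x ≡ 2 (mod 17), x ≡ 13 (mod 23) ⇒ x ≡ 36 (mod 391).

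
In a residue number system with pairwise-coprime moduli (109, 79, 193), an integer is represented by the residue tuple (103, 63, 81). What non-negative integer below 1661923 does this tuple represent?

From x ≡ 103 (mod 109) write x = 103 + 109t. Substituting into x ≡ 63 (mod 79) gives 109t ≡ 39 (mod 79), and since 30⁻¹ ≡ 29 (mod 79), t ≡ 25. Hence x ≡ 103 + 109·25 = 2828 (mod 8611).
From x ≡ 2828 (mod 8611) write x = 2828 + 8611t. Substituting into x ≡ 81 (mod 193) gives 8611t ≡ 148 (mod 193), and since 119⁻¹ ≡ 133 (mod 193), t ≡ 191. Hence x ≡ 2828 + 8611·191 = 1647529 (mod 1661923).

1647529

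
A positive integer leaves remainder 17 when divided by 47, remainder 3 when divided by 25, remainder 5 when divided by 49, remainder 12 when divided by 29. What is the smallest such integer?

1653853

The moduli are pairwise coprime; N = 47·25·49·29 = 1669675.
N/47 = 35525; 35525 ≡ 40 (mod 47); 40·20 ≡ 1, so inverse 20.
N/25 = 66787; 66787 ≡ 12 (mod 25); 12·23 ≡ 1, so inverse 23.
N/49 = 34075; 34075 ≡ 20 (mod 49); 20·27 ≡ 1, so inverse 27.
N/29 = 57575; 57575 ≡ 10 (mod 29); 10·3 ≡ 1, so inverse 3.
a ≡ 17·35525·20 + 3·66787·23 + 5·34075·27 + 12·57575·3 = 23359628.
23359628 mod 1669675 = 1653853.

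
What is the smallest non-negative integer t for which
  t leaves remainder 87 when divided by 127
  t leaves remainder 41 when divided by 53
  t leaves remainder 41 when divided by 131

76414

From t ≡ 87 (mod 127) write t = 87 + 127s. Substituting into t ≡ 41 (mod 53) gives 127s ≡ 7 (mod 53), and since 21⁻¹ ≡ 48 (mod 53), s ≡ 18. Hence t ≡ 87 + 127·18 = 2373 (mod 6731).
From t ≡ 2373 (mod 6731) write t = 2373 + 6731s. Substituting into t ≡ 41 (mod 131) gives 6731s ≡ 26 (mod 131), and since 50⁻¹ ≡ 76 (mod 131), s ≡ 11. Hence t ≡ 2373 + 6731·11 = 76414 (mod 881761).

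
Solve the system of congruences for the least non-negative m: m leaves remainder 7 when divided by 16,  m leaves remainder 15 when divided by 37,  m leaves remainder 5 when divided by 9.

From m ≡ 7 (mod 16) write m = 7 + 16t. Substituting into m ≡ 15 (mod 37) gives 16t ≡ 8 (mod 37), and since 16⁻¹ ≡ 7 (mod 37), t ≡ 19. Hence m ≡ 7 + 16·19 = 311 (mod 592).
From m ≡ 311 (mod 592) write m = 311 + 592t. Substituting into m ≡ 5 (mod 9) gives 592t ≡ 0 (mod 9), and since 7⁻¹ ≡ 4 (mod 9), t ≡ 0. Hence m ≡ 311 + 592·0 = 311 (mod 5328).

311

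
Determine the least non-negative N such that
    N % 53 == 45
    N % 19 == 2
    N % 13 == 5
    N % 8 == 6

53734

Combine the congruences pairwise.
From N ≡ 45 (mod 53) write N = 45 + 53t. Substituting into N ≡ 2 (mod 19) gives 53t ≡ 14 (mod 19), and since 15⁻¹ ≡ 14 (mod 19), t ≡ 6. Hence N ≡ 45 + 53·6 = 363 (mod 1007).
From N ≡ 363 (mod 1007) write N = 363 + 1007t. Substituting into N ≡ 5 (mod 13) gives 1007t ≡ 6 (mod 13), and since 6⁻¹ ≡ 11 (mod 13), t ≡ 1. Hence N ≡ 363 + 1007·1 = 1370 (mod 13091).
From N ≡ 1370 (mod 13091) write N = 1370 + 13091t. Substituting into N ≡ 6 (mod 8) gives 13091t ≡ 4 (mod 8), and since 3⁻¹ ≡ 3 (mod 8), t ≡ 4. Hence N ≡ 1370 + 13091·4 = 53734 (mod 104728).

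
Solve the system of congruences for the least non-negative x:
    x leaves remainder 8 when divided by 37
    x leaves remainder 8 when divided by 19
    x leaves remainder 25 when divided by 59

22504

The moduli are pairwise coprime; N = 37·19·59 = 41477.
N/37 = 1121; 1121 ≡ 11 (mod 37); 11·27 ≡ 1, so inverse 27.
N/19 = 2183; 2183 ≡ 17 (mod 19); 17·9 ≡ 1, so inverse 9.
N/59 = 703; 703 ≡ 54 (mod 59); 54·47 ≡ 1, so inverse 47.
x ≡ 8·1121·27 + 8·2183·9 + 25·703·47 = 1225337.
1225337 mod 41477 = 22504.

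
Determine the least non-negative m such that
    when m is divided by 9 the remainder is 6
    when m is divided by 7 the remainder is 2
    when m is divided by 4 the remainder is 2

114

The moduli are pairwise coprime; N = 9·7·4 = 252.
N/9 = 28; 28 ≡ 1 (mod 9), inverse 1.
N/7 = 36; 36 ≡ 1 (mod 7), inverse 1.
N/4 = 63; 63 ≡ 3 (mod 4); 3·3 ≡ 1, so inverse 3.
m ≡ 6·28·1 + 2·36·1 + 2·63·3 = 618.
618 mod 252 = 114.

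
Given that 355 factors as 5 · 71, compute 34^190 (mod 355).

Mod 5: 34 ≡ 4; by Fermat, exponent reduces to 190 mod 4 = 2; 4^2 ≡ 1 (mod 5).
Mod 71: 34 ≡ 34; by Fermat, exponent reduces to 190 mod 70 = 50; 34^50 ≡ 37 (mod 71).
Combine by CRT: x ≡ 1 (mod 5), x ≡ 37 (mod 71) ⇒ x ≡ 321 (mod 355).

321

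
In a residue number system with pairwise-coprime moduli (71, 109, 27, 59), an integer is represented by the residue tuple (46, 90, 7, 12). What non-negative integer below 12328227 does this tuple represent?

From x ≡ 46 (mod 71) write x = 46 + 71t. Substituting into x ≡ 90 (mod 109) gives 71t ≡ 44 (mod 109), and since 71⁻¹ ≡ 43 (mod 109), t ≡ 39. Hence x ≡ 46 + 71·39 = 2815 (mod 7739).
From x ≡ 2815 (mod 7739) write x = 2815 + 7739t. Substituting into x ≡ 7 (mod 27) gives 7739t ≡ 0 (mod 27), and since 17⁻¹ ≡ 8 (mod 27), t ≡ 0. Hence x ≡ 2815 + 7739·0 = 2815 (mod 208953).
From x ≡ 2815 (mod 208953) write x = 2815 + 208953t. Substituting into x ≡ 12 (mod 59) gives 208953t ≡ 29 (mod 59), and since 34⁻¹ ≡ 33 (mod 59), t ≡ 13. Hence x ≡ 2815 + 208953·13 = 2719204 (mod 12328227).

2719204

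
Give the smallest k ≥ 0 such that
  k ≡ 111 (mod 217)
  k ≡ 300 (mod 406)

12480

gcd(217, 406) = 7 and 7 | (300 − 111), so the pair is consistent; merging gives k ≡ 12480 (mod 12586), where 12586 = lcm(217, 406).
The solution is unique modulo lcm(217, 406) = 12586.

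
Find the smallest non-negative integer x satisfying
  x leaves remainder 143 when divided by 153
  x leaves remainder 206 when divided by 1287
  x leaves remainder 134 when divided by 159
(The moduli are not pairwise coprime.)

239588

Combine the congruences pairwise.
gcd(153, 1287) = 9 and 9 | (206 − 143), so the pair is consistent; merging gives x ≡ 20798 (mod 21879), where 21879 = lcm(153, 1287).
gcd(21879, 159) = 3 and 3 | (134 − 20798), so the pair is consistent; merging gives x ≡ 239588 (mod 1159587), where 1159587 = lcm(21879, 159).
The solution is unique modulo lcm(153, 1287, 159) = 1159587.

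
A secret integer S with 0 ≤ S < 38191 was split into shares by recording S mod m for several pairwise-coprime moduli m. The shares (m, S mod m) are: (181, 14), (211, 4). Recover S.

25535

From S ≡ 14 (mod 181) write S = 14 + 181t. Substituting into S ≡ 4 (mod 211) gives 181t ≡ 201 (mod 211), and since 181⁻¹ ≡ 7 (mod 211), t ≡ 141. Hence S ≡ 14 + 181·141 = 25535 (mod 38191).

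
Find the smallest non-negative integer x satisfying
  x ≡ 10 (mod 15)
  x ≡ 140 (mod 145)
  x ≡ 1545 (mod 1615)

133975

gcd(15, 145) = 5 and 5 | (140 − 10), so the pair is consistent; merging gives x ≡ 430 (mod 435), where 435 = lcm(15, 145).
gcd(435, 1615) = 5 and 5 | (1545 − 430), so the pair is consistent; merging gives x ≡ 133975 (mod 140505), where 140505 = lcm(435, 1615).
The solution is unique modulo lcm(15, 145, 1615) = 140505.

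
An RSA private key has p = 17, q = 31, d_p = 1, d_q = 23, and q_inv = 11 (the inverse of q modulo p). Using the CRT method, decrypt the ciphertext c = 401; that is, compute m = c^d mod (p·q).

333

m₁ = c^(d_p) mod p: c ≡ 10 (mod 17), and 10^1 mod 17 = 10.
m₂ = c^(d_q) mod q: c ≡ 29 (mod 31), and 29^23 mod 31 = 23.
h = q_inv·(m₁ − m₂) mod p = 11·(10 − 23) mod 17 = 10.
m = m₂ + h·q = 23 + 10·31 = 333.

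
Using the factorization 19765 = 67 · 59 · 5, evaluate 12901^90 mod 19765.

17086

Mod 67: 12901 ≡ 37; by Fermat, exponent reduces to 90 mod 66 = 24; 37^24 ≡ 1 (mod 67).
Mod 59: 12901 ≡ 39; by Fermat, exponent reduces to 90 mod 58 = 32; 39^32 ≡ 35 (mod 59).
Mod 5: 12901 ≡ 1; by Fermat, exponent reduces to 90 mod 4 = 2; 1^2 ≡ 1 (mod 5).
Combine by CRT: x ≡ 1 (mod 67), x ≡ 35 (mod 59), x ≡ 1 (mod 5) ⇒ x ≡ 17086 (mod 19765).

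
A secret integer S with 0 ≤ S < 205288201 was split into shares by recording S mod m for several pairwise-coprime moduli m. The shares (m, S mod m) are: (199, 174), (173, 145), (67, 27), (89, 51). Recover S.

105885487

The moduli are pairwise coprime; N = 199·173·67·89 = 205288201.
N/199 = 1031599; 1031599 ≡ 182 (mod 199); 182·117 ≡ 1, so inverse 117.
N/173 = 1186637; 1186637 ≡ 30 (mod 173); 30·75 ≡ 1, so inverse 75.
N/67 = 3064003; 3064003 ≡ 26 (mod 67); 26·49 ≡ 1, so inverse 49.
N/89 = 2306609; 2306609 ≡ 85 (mod 89); 85·22 ≡ 1, so inverse 22.
S ≡ 174·1031599·117 + 145·1186637·75 + 27·3064003·49 + 51·2306609·22 = 40547661084.
40547661084 mod 205288201 = 105885487.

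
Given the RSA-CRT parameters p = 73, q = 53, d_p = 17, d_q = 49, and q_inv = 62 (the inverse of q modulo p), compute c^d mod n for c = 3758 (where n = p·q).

463

m₁ = c^(d_p) mod p: c ≡ 35 (mod 73), and 35^17 mod 73 = 25.
m₂ = c^(d_q) mod q: c ≡ 48 (mod 53), and 48^49 mod 53 = 39.
h = q_inv·(m₁ − m₂) mod p = 62·(25 − 39) mod 73 = 8.
m = m₂ + h·q = 39 + 8·53 = 463.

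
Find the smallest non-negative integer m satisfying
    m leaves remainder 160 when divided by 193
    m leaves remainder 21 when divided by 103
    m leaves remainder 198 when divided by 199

The moduli are pairwise coprime; N = 193·103·199 = 3955921.
N/193 = 20497; 20497 ≡ 39 (mod 193); 39·99 ≡ 1, so inverse 99.
N/103 = 38407; 38407 ≡ 91 (mod 103); 91·60 ≡ 1, so inverse 60.
N/199 = 19879; 19879 ≡ 178 (mod 199); 178·180 ≡ 1, so inverse 180.
m ≡ 160·20497·99 + 21·38407·60 + 198·19879·180 = 1081552860.
1081552860 mod 3955921 = 1586427.

1586427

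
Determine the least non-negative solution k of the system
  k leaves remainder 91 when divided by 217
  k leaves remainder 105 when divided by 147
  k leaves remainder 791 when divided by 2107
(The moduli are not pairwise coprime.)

104034

Combine the congruences pairwise.
gcd(217, 147) = 7 and 7 | (105 − 91), so the pair is consistent; merging gives k ≡ 3780 (mod 4557), where 4557 = lcm(217, 147).
gcd(4557, 2107) = 49 and 49 | (791 − 3780), so the pair is consistent; merging gives k ≡ 104034 (mod 195951), where 195951 = lcm(4557, 2107).
The solution is unique modulo lcm(217, 147, 2107) = 195951.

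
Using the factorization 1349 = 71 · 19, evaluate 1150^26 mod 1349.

625

Mod 71: 1150 ≡ 14; 14^26 ≡ 57 (mod 71).
Mod 19: 1150 ≡ 10; by Fermat, exponent reduces to 26 mod 18 = 8; 10^8 ≡ 17 (mod 19).
Combine by CRT: x ≡ 57 (mod 71), x ≡ 17 (mod 19) ⇒ x ≡ 625 (mod 1349).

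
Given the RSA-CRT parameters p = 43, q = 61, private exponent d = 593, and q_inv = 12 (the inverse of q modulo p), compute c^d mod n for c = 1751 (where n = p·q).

d_p = d mod (p−1) = 593 mod 42 = 5; d_q = d mod (q−1) = 53.
m₁ = c^(d_p) mod p: c ≡ 31 (mod 43), and 31^5 mod 43 = 9.
m₂ = c^(d_q) mod q: c ≡ 43 (mod 61), and 43^53 mod 61 = 31.
h = q_inv·(m₁ − m₂) mod p = 12·(9 − 31) mod 43 = 37.
m = m₂ + h·q = 31 + 37·61 = 2288.

2288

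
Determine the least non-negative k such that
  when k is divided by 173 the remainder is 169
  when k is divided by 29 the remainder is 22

515

Combine the congruences pairwise.
From k ≡ 169 (mod 173) write k = 169 + 173t. Substituting into k ≡ 22 (mod 29) gives 173t ≡ 27 (mod 29), and since 28⁻¹ ≡ 28 (mod 29), t ≡ 2. Hence k ≡ 169 + 173·2 = 515 (mod 5017).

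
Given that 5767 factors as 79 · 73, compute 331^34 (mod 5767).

1381

Mod 79: 331 ≡ 15; 15^34 ≡ 38 (mod 79).
Mod 73: 331 ≡ 39; 39^34 ≡ 67 (mod 73).
Combine by CRT: x ≡ 38 (mod 79), x ≡ 67 (mod 73) ⇒ x ≡ 1381 (mod 5767).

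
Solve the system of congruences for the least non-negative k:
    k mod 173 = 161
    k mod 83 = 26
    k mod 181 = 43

The moduli are pairwise coprime; N = 173·83·181 = 2598979.
N/173 = 15023; 15023 ≡ 145 (mod 173); 145·105 ≡ 1, so inverse 105.
N/83 = 31313; 31313 ≡ 22 (mod 83); 22·34 ≡ 1, so inverse 34.
N/181 = 14359; 14359 ≡ 60 (mod 181); 60·178 ≡ 1, so inverse 178.
k ≡ 161·15023·105 + 26·31313·34 + 43·14359·178 = 391548293.
391548293 mod 2598979 = 1701443.

1701443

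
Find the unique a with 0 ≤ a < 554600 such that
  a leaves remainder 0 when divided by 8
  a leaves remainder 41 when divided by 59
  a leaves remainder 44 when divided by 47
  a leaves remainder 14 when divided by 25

The moduli are pairwise coprime; N = 8·59·47·25 = 554600.
N/8 = 69325; 69325 ≡ 5 (mod 8); 5·5 ≡ 1, so inverse 5.
N/59 = 9400; 9400 ≡ 19 (mod 59); 19·28 ≡ 1, so inverse 28.
N/47 = 11800; 11800 ≡ 3 (mod 47); 3·16 ≡ 1, so inverse 16.
N/25 = 22184; 22184 ≡ 9 (mod 25); 9·14 ≡ 1, so inverse 14.
a ≡ 0·69325·5 + 41·9400·28 + 44·11800·16 + 14·22184·14 = 23446464.
23446464 mod 554600 = 153264.

153264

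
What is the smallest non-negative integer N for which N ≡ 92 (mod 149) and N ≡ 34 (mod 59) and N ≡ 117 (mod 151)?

999435

From N ≡ 92 (mod 149) write N = 92 + 149t. Substituting into N ≡ 34 (mod 59) gives 149t ≡ 1 (mod 59), and since 31⁻¹ ≡ 40 (mod 59), t ≡ 40. Hence N ≡ 92 + 149·40 = 6052 (mod 8791).
From N ≡ 6052 (mod 8791) write N = 6052 + 8791t. Substituting into N ≡ 117 (mod 151) gives 8791t ≡ 105 (mod 151), and since 33⁻¹ ≡ 119 (mod 151), t ≡ 113. Hence N ≡ 6052 + 8791·113 = 999435 (mod 1327441).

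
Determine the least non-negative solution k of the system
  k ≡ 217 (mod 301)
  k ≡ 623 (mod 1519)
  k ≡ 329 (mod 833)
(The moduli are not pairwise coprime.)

Combine the congruences pairwise.
gcd(301, 1519) = 7 and 7 | (623 − 217), so the pair is consistent; merging gives k ≡ 21889 (mod 65317), where 65317 = lcm(301, 1519).
gcd(65317, 833) = 49 and 49 | (329 − 21889), so the pair is consistent; merging gives k ≡ 675059 (mod 1110389), where 1110389 = lcm(65317, 833).
The solution is unique modulo lcm(301, 1519, 833) = 1110389.

675059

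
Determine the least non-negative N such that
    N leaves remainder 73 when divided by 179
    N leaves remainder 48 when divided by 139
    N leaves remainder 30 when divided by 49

121256

The moduli are pairwise coprime; M = 179·139·49 = 1219169.
M/179 = 6811; 6811 ≡ 9 (mod 179); 9·20 ≡ 1, so inverse 20.
M/139 = 8771; 8771 ≡ 14 (mod 139); 14·10 ≡ 1, so inverse 10.
M/49 = 24881; 24881 ≡ 38 (mod 49); 38·40 ≡ 1, so inverse 40.
N ≡ 73·6811·20 + 48·8771·10 + 30·24881·40 = 44011340.
44011340 mod 1219169 = 121256.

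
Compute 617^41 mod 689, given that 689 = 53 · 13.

548

Mod 53: 617 ≡ 34; 34^41 ≡ 18 (mod 53).
Mod 13: 617 ≡ 6; by Fermat, exponent reduces to 41 mod 12 = 5; 6^5 ≡ 2 (mod 13).
Combine by CRT: x ≡ 18 (mod 53), x ≡ 2 (mod 13) ⇒ x ≡ 548 (mod 689).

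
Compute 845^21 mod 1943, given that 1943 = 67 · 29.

1594

Mod 67: 845 ≡ 41; 41^21 ≡ 53 (mod 67).
Mod 29: 845 ≡ 4; 4^21 ≡ 28 (mod 29).
Combine by CRT: x ≡ 53 (mod 67), x ≡ 28 (mod 29) ⇒ x ≡ 1594 (mod 1943).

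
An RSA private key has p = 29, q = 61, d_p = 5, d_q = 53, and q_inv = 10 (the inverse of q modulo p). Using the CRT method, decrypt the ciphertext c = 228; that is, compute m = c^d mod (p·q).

m₁ = c^(d_p) mod p: c ≡ 25 (mod 29), and 25^5 mod 29 = 20.
m₂ = c^(d_q) mod q: c ≡ 45 (mod 61), and 45^53 mod 61 = 4.
h = q_inv·(m₁ − m₂) mod p = 10·(20 − 4) mod 29 = 15.
m = m₂ + h·q = 4 + 15·61 = 919.

919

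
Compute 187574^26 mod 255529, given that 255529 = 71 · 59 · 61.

611

Mod 71: 187574 ≡ 63; 63^26 ≡ 43 (mod 71).
Mod 59: 187574 ≡ 13; 13^26 ≡ 21 (mod 59).
Mod 61: 187574 ≡ 60; 60^26 ≡ 1 (mod 61).
Combine by CRT: x ≡ 43 (mod 71), x ≡ 21 (mod 59), x ≡ 1 (mod 61) ⇒ x ≡ 611 (mod 255529).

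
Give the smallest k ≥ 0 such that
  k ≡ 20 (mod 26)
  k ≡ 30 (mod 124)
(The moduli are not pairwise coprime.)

Combine the congruences pairwise.
gcd(26, 124) = 2 and 2 | (30 − 20), so the pair is consistent; merging gives k ≡ 774 (mod 1612), where 1612 = lcm(26, 124).
The solution is unique modulo lcm(26, 124) = 1612.

774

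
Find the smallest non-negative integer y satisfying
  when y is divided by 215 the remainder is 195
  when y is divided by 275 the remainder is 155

Combine the congruences pairwise.
gcd(215, 275) = 5 and 5 | (155 − 195), so the pair is consistent; merging gives y ≡ 4280 (mod 11825), where 11825 = lcm(215, 275).
The solution is unique modulo lcm(215, 275) = 11825.

4280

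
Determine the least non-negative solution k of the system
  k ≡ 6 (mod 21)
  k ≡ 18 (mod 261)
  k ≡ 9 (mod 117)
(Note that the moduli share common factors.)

11241

Combine the congruences pairwise.
gcd(21, 261) = 3 and 3 | (18 − 6), so the pair is consistent; merging gives k ≡ 279 (mod 1827), where 1827 = lcm(21, 261).
gcd(1827, 117) = 9 and 9 | (9 − 279), so the pair is consistent; merging gives k ≡ 11241 (mod 23751), where 23751 = lcm(1827, 117).
The solution is unique modulo lcm(21, 261, 117) = 23751.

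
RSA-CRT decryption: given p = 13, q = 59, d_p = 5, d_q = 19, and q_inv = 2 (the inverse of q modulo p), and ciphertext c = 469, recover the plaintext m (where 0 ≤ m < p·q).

183

m₁ = c^(d_p) mod p: c ≡ 1 (mod 13), and 1^5 mod 13 = 1.
m₂ = c^(d_q) mod q: c ≡ 56 (mod 59), and 56^19 mod 59 = 6.
h = q_inv·(m₁ − m₂) mod p = 2·(1 − 6) mod 13 = 3.
m = m₂ + h·q = 6 + 3·59 = 183.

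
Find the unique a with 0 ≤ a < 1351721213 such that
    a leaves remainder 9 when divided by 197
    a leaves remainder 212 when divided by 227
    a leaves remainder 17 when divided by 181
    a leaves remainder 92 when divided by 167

Combine the congruences pairwise.
From a ≡ 9 (mod 197) write a = 9 + 197t. Substituting into a ≡ 212 (mod 227) gives 197t ≡ 203 (mod 227), and since 197⁻¹ ≡ 174 (mod 227), t ≡ 137. Hence a ≡ 9 + 197·137 = 26998 (mod 44719).
From a ≡ 26998 (mod 44719) write a = 26998 + 44719t. Substituting into a ≡ 17 (mod 181) gives 44719t ≡ 169 (mod 181), and since 12⁻¹ ≡ 166 (mod 181), t ≡ 180. Hence a ≡ 26998 + 44719·180 = 8076418 (mod 8094139).
From a ≡ 8076418 (mod 8094139) write a = 8076418 + 8094139t. Substituting into a ≡ 92 (mod 167) gives 8094139t ≡ 128 (mod 167), and since 150⁻¹ ≡ 108 (mod 167), t ≡ 130. Hence a ≡ 8076418 + 8094139·130 = 1060314488 (mod 1351721213).

1060314488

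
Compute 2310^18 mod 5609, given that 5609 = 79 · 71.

Mod 79: 2310 ≡ 19; 19^18 ≡ 46 (mod 79).
Mod 71: 2310 ≡ 38; 38^18 ≡ 40 (mod 71).
Combine by CRT: x ≡ 46 (mod 79), x ≡ 40 (mod 71) ⇒ x ≡ 1389 (mod 5609).

1389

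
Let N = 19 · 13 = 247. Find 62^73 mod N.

62

Mod 19: 62 ≡ 5; by Fermat, exponent reduces to 73 mod 18 = 1; 5^1 ≡ 5 (mod 19).
Mod 13: 62 ≡ 10; by Fermat, exponent reduces to 73 mod 12 = 1; 10^1 ≡ 10 (mod 13).
Combine by CRT: x ≡ 5 (mod 19), x ≡ 10 (mod 13) ⇒ x ≡ 62 (mod 247).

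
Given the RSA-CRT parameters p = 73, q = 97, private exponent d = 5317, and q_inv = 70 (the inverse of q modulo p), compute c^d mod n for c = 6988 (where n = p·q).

d_p = d mod (p−1) = 5317 mod 72 = 61; d_q = d mod (q−1) = 37.
m₁ = c^(d_p) mod p: c ≡ 53 (mod 73), and 53^61 mod 73 = 39.
m₂ = c^(d_q) mod q: c ≡ 4 (mod 97), and 4^37 mod 97 = 93.
h = q_inv·(m₁ − m₂) mod p = 70·(39 − 93) mod 73 = 16.
m = m₂ + h·q = 93 + 16·97 = 1645.

1645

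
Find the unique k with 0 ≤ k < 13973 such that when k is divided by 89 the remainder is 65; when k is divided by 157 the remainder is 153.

11457

Combine the congruences pairwise.
From k ≡ 65 (mod 89) write k = 65 + 89t. Substituting into k ≡ 153 (mod 157) gives 89t ≡ 88 (mod 157), and since 89⁻¹ ≡ 30 (mod 157), t ≡ 128. Hence k ≡ 65 + 89·128 = 11457 (mod 13973).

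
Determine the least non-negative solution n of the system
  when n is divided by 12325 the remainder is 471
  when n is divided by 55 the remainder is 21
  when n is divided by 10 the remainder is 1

Combine the congruences pairwise.
gcd(12325, 55) = 5 and 5 | (21 − 471), so the pair is consistent; merging gives n ≡ 111396 (mod 135575), where 135575 = lcm(12325, 55).
gcd(135575, 10) = 5 and 5 | (1 − 111396), so the pair is consistent; merging gives n ≡ 246971 (mod 271150), where 271150 = lcm(135575, 10).
The solution is unique modulo lcm(12325, 55, 10) = 271150.

246971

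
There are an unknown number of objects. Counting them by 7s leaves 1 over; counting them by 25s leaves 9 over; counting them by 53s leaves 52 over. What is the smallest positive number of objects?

The moduli are pairwise coprime; M = 7·25·53 = 9275.
M/7 = 1325; 1325 ≡ 2 (mod 7); 2·4 ≡ 1, so inverse 4.
M/25 = 371; 371 ≡ 21 (mod 25); 21·6 ≡ 1, so inverse 6.
M/53 = 175; 175 ≡ 16 (mod 53); 16·10 ≡ 1, so inverse 10.
N ≡ 1·1325·4 + 9·371·6 + 52·175·10 = 116334.
116334 mod 9275 = 5034.

5034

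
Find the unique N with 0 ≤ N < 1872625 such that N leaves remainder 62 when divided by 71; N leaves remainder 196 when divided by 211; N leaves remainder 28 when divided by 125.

Combine the congruences pairwise.
From N ≡ 62 (mod 71) write N = 62 + 71t. Substituting into N ≡ 196 (mod 211) gives 71t ≡ 134 (mod 211), and since 71⁻¹ ≡ 107 (mod 211), t ≡ 201. Hence N ≡ 62 + 71·201 = 14333 (mod 14981).
From N ≡ 14333 (mod 14981) write N = 14333 + 14981t. Substituting into N ≡ 28 (mod 125) gives 14981t ≡ 70 (mod 125), and since 106⁻¹ ≡ 46 (mod 125), t ≡ 95. Hence N ≡ 14333 + 14981·95 = 1437528 (mod 1872625).

1437528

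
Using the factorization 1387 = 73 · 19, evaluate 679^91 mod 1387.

Mod 73: 679 ≡ 22; by Fermat, exponent reduces to 91 mod 72 = 19; 22^19 ≡ 63 (mod 73).
Mod 19: 679 ≡ 14; by Fermat, exponent reduces to 91 mod 18 = 1; 14^1 ≡ 14 (mod 19).
Combine by CRT: x ≡ 63 (mod 73), x ≡ 14 (mod 19) ⇒ x ≡ 793 (mod 1387).

793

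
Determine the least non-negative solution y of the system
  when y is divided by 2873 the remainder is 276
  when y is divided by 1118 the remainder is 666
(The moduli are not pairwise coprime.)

138180

Combine the congruences pairwise.
gcd(2873, 1118) = 13 and 13 | (666 − 276), so the pair is consistent; merging gives y ≡ 138180 (mod 247078), where 247078 = lcm(2873, 1118).
The solution is unique modulo lcm(2873, 1118) = 247078.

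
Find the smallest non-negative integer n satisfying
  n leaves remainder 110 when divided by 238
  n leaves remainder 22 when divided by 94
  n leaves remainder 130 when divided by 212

gcd(238, 94) = 2 and 2 | (22 − 110), so the pair is consistent; merging gives n ≡ 586 (mod 11186), where 11186 = lcm(238, 94).
gcd(11186, 212) = 2 and 2 | (130 − 586), so the pair is consistent; merging gives n ≡ 671746 (mod 1185716), where 1185716 = lcm(11186, 212).
The solution is unique modulo lcm(238, 94, 212) = 1185716.

671746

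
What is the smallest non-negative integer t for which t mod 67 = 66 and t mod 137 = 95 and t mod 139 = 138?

Combine the congruences pairwise.
From t ≡ 66 (mod 67) write t = 66 + 67s. Substituting into t ≡ 95 (mod 137) gives 67s ≡ 29 (mod 137), and since 67⁻¹ ≡ 45 (mod 137), s ≡ 72. Hence t ≡ 66 + 67·72 = 4890 (mod 9179).
From t ≡ 4890 (mod 9179) write t = 4890 + 9179s. Substituting into t ≡ 138 (mod 139) gives 9179s ≡ 113 (mod 139), and since 5⁻¹ ≡ 28 (mod 139), s ≡ 106. Hence t ≡ 4890 + 9179·106 = 977864 (mod 1275881).

977864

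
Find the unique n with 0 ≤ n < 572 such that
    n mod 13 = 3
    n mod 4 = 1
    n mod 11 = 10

549

The moduli are pairwise coprime; M = 13·4·11 = 572.
M/13 = 44; 44 ≡ 5 (mod 13); 5·8 ≡ 1, so inverse 8.
M/4 = 143; 143 ≡ 3 (mod 4); 3·3 ≡ 1, so inverse 3.
M/11 = 52; 52 ≡ 8 (mod 11); 8·7 ≡ 1, so inverse 7.
n ≡ 3·44·8 + 1·143·3 + 10·52·7 = 5125.
5125 mod 572 = 549.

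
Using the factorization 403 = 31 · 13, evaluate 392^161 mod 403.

Mod 31: 392 ≡ 20; by Fermat, exponent reduces to 161 mod 30 = 11; 20^11 ≡ 7 (mod 31).
Mod 13: 392 ≡ 2; by Fermat, exponent reduces to 161 mod 12 = 5; 2^5 ≡ 6 (mod 13).
Combine by CRT: x ≡ 7 (mod 31), x ≡ 6 (mod 13) ⇒ x ≡ 162 (mod 403).

162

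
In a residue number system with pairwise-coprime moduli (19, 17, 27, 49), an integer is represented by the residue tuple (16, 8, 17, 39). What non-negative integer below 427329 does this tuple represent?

149489

The moduli are pairwise coprime; N = 19·17·27·49 = 427329.
N/19 = 22491; 22491 ≡ 14 (mod 19); 14·15 ≡ 1, so inverse 15.
N/17 = 25137; 25137 ≡ 11 (mod 17); 11·14 ≡ 1, so inverse 14.
N/27 = 15827; 15827 ≡ 5 (mod 27); 5·11 ≡ 1, so inverse 11.
N/49 = 8721; 8721 ≡ 48 (mod 49); 48·48 ≡ 1, so inverse 48.
x ≡ 16·22491·15 + 8·25137·14 + 17·15827·11 + 39·8721·48 = 27498545.
27498545 mod 427329 = 149489.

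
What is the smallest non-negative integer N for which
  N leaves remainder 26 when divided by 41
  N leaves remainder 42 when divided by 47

559

From N ≡ 26 (mod 41) write N = 26 + 41t. Substituting into N ≡ 42 (mod 47) gives 41t ≡ 16 (mod 47), and since 41⁻¹ ≡ 39 (mod 47), t ≡ 13. Hence N ≡ 26 + 41·13 = 559 (mod 1927).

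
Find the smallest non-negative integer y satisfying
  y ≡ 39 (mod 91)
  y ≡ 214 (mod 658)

gcd(91, 658) = 7 and 7 | (214 − 39), so the pair is consistent; merging gives y ≡ 6136 (mod 8554), where 8554 = lcm(91, 658).
The solution is unique modulo lcm(91, 658) = 8554.

6136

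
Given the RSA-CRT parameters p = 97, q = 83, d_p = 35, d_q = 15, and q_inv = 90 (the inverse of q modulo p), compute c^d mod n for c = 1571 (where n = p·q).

4628

m₁ = c^(d_p) mod p: c ≡ 19 (mod 97), and 19^35 mod 97 = 69.
m₂ = c^(d_q) mod q: c ≡ 77 (mod 83), and 77^15 mod 83 = 63.
h = q_inv·(m₁ − m₂) mod p = 90·(69 − 63) mod 97 = 55.
m = m₂ + h·q = 63 + 55·83 = 4628.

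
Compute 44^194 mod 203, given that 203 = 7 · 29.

4

Mod 7: 44 ≡ 2; by Fermat, exponent reduces to 194 mod 6 = 2; 2^2 ≡ 4 (mod 7).
Mod 29: 44 ≡ 15; by Fermat, exponent reduces to 194 mod 28 = 26; 15^26 ≡ 4 (mod 29).
Combine by CRT: x ≡ 4 (mod 7), x ≡ 4 (mod 29) ⇒ x ≡ 4 (mod 203).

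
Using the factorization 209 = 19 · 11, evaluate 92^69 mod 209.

102

Mod 19: 92 ≡ 16; by Fermat, exponent reduces to 69 mod 18 = 15; 16^15 ≡ 7 (mod 19).
Mod 11: 92 ≡ 4; by Fermat, exponent reduces to 69 mod 10 = 9; 4^9 ≡ 3 (mod 11).
Combine by CRT: x ≡ 7 (mod 19), x ≡ 3 (mod 11) ⇒ x ≡ 102 (mod 209).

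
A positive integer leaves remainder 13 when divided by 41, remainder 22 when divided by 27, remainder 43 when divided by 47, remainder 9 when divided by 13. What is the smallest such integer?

Combine the congruences pairwise.
From N ≡ 13 (mod 41) write N = 13 + 41t. Substituting into N ≡ 22 (mod 27) gives 41t ≡ 9 (mod 27), and since 14⁻¹ ≡ 2 (mod 27), t ≡ 18. Hence N ≡ 13 + 41·18 = 751 (mod 1107).
From N ≡ 751 (mod 1107) write N = 751 + 1107t. Substituting into N ≡ 43 (mod 47) gives 1107t ≡ 44 (mod 47), and since 26⁻¹ ≡ 38 (mod 47), t ≡ 27. Hence N ≡ 751 + 1107·27 = 30640 (mod 52029).
From N ≡ 30640 (mod 52029) write N = 30640 + 52029t. Substituting into N ≡ 9 (mod 13) gives 52029t ≡ 10 (mod 13), and since 3⁻¹ ≡ 9 (mod 13), t ≡ 12. Hence N ≡ 30640 + 52029·12 = 654988 (mod 676377).

654988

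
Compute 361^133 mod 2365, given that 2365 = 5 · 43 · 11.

36

Mod 5: 361 ≡ 1; by Fermat, exponent reduces to 133 mod 4 = 1; 1^1 ≡ 1 (mod 5).
Mod 43: 361 ≡ 17; by Fermat, exponent reduces to 133 mod 42 = 7; 17^7 ≡ 36 (mod 43).
Mod 11: 361 ≡ 9; by Fermat, exponent reduces to 133 mod 10 = 3; 9^3 ≡ 3 (mod 11).
Combine by CRT: x ≡ 1 (mod 5), x ≡ 36 (mod 43), x ≡ 3 (mod 11) ⇒ x ≡ 36 (mod 2365).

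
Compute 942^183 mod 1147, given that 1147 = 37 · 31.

1139

Mod 37: 942 ≡ 17; by Fermat, exponent reduces to 183 mod 36 = 3; 17^3 ≡ 29 (mod 37).
Mod 31: 942 ≡ 12; by Fermat, exponent reduces to 183 mod 30 = 3; 12^3 ≡ 23 (mod 31).
Combine by CRT: x ≡ 29 (mod 37), x ≡ 23 (mod 31) ⇒ x ≡ 1139 (mod 1147).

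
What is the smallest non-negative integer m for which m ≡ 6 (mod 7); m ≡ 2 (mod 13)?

Combine the congruences pairwise.
From m ≡ 6 (mod 7) write m = 6 + 7t. Substituting into m ≡ 2 (mod 13) gives 7t ≡ 9 (mod 13), and since 7⁻¹ ≡ 2 (mod 13), t ≡ 5. Hence m ≡ 6 + 7·5 = 41 (mod 91).

41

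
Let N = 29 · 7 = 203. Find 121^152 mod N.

123

Mod 29: 121 ≡ 5; by Fermat, exponent reduces to 152 mod 28 = 12; 5^12 ≡ 7 (mod 29).
Mod 7: 121 ≡ 2; by Fermat, exponent reduces to 152 mod 6 = 2; 2^2 ≡ 4 (mod 7).
Combine by CRT: x ≡ 7 (mod 29), x ≡ 4 (mod 7) ⇒ x ≡ 123 (mod 203).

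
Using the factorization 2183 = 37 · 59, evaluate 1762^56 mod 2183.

Mod 37: 1762 ≡ 23; by Fermat, exponent reduces to 56 mod 36 = 20; 23^20 ≡ 26 (mod 37).
Mod 59: 1762 ≡ 51; 51^56 ≡ 12 (mod 59).
Combine by CRT: x ≡ 26 (mod 37), x ≡ 12 (mod 59) ⇒ x ≡ 248 (mod 2183).

248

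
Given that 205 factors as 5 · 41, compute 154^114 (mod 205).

Mod 5: 154 ≡ 4; by Fermat, exponent reduces to 114 mod 4 = 2; 4^2 ≡ 1 (mod 5).
Mod 41: 154 ≡ 31; by Fermat, exponent reduces to 114 mod 40 = 34; 31^34 ≡ 37 (mod 41).
Combine by CRT: x ≡ 1 (mod 5), x ≡ 37 (mod 41) ⇒ x ≡ 201 (mod 205).

201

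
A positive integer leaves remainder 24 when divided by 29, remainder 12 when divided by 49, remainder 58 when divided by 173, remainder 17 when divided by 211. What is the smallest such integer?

31382258

From x ≡ 24 (mod 29) write x = 24 + 29t. Substituting into x ≡ 12 (mod 49) gives 29t ≡ 37 (mod 49), and since 29⁻¹ ≡ 22 (mod 49), t ≡ 30. Hence x ≡ 24 + 29·30 = 894 (mod 1421).
From x ≡ 894 (mod 1421) write x = 894 + 1421t. Substituting into x ≡ 58 (mod 173) gives 1421t ≡ 29 (mod 173), and since 37⁻¹ ≡ 159 (mod 173), t ≡ 113. Hence x ≡ 894 + 1421·113 = 161467 (mod 245833).
From x ≡ 161467 (mod 245833) write x = 161467 + 245833t. Substituting into x ≡ 17 (mod 211) gives 245833t ≡ 176 (mod 211), and since 18⁻¹ ≡ 129 (mod 211), t ≡ 127. Hence x ≡ 161467 + 245833·127 = 31382258 (mod 51870763).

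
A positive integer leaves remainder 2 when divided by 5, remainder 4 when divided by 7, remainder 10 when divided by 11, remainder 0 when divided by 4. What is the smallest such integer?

From m ≡ 2 (mod 5) write m = 2 + 5t. Substituting into m ≡ 4 (mod 7) gives 5t ≡ 2 (mod 7), and since 5⁻¹ ≡ 3 (mod 7), t ≡ 6. Hence m ≡ 2 + 5·6 = 32 (mod 35).
From m ≡ 32 (mod 35) write m = 32 + 35t. Substituting into m ≡ 10 (mod 11) gives 35t ≡ 0 (mod 11), and since 2⁻¹ ≡ 6 (mod 11), t ≡ 0. Hence m ≡ 32 + 35·0 = 32 (mod 385).
From m ≡ 32 (mod 385) write m = 32 + 385t. Substituting into m ≡ 0 (mod 4) gives 385t ≡ 0 (mod 4), and since 1⁻¹ ≡ 1 (mod 4), t ≡ 0. Hence m ≡ 32 + 385·0 = 32 (mod 1540).

32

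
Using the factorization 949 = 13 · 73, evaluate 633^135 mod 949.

703

Mod 13: 633 ≡ 9; by Fermat, exponent reduces to 135 mod 12 = 3; 9^3 ≡ 1 (mod 13).
Mod 73: 633 ≡ 49; by Fermat, exponent reduces to 135 mod 72 = 63; 49^63 ≡ 46 (mod 73).
Combine by CRT: x ≡ 1 (mod 13), x ≡ 46 (mod 73) ⇒ x ≡ 703 (mod 949).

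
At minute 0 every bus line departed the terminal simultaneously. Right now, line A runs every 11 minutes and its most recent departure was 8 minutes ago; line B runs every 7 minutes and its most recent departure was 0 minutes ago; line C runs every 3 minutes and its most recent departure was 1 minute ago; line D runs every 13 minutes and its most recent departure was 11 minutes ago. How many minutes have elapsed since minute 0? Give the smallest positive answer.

2065

The moduli are pairwise coprime; N = 11·7·3·13 = 3003.
N/11 = 273; 273 ≡ 9 (mod 11); 9·5 ≡ 1, so inverse 5.
N/7 = 429; 429 ≡ 2 (mod 7); 2·4 ≡ 1, so inverse 4.
N/3 = 1001; 1001 ≡ 2 (mod 3); 2·2 ≡ 1, so inverse 2.
N/13 = 231; 231 ≡ 10 (mod 13); 10·4 ≡ 1, so inverse 4.
t ≡ 8·273·5 + 0·429·4 + 1·1001·2 + 11·231·4 = 23086.
23086 mod 3003 = 2065.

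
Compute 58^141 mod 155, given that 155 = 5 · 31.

58

Mod 5: 58 ≡ 3; by Fermat, exponent reduces to 141 mod 4 = 1; 3^1 ≡ 3 (mod 5).
Mod 31: 58 ≡ 27; by Fermat, exponent reduces to 141 mod 30 = 21; 27^21 ≡ 27 (mod 31).
Combine by CRT: x ≡ 3 (mod 5), x ≡ 27 (mod 31) ⇒ x ≡ 58 (mod 155).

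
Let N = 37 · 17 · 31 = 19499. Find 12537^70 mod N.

14947

Mod 37: 12537 ≡ 31; by Fermat, exponent reduces to 70 mod 36 = 34; 31^34 ≡ 36 (mod 37).
Mod 17: 12537 ≡ 8; by Fermat, exponent reduces to 70 mod 16 = 6; 8^6 ≡ 4 (mod 17).
Mod 31: 12537 ≡ 13; by Fermat, exponent reduces to 70 mod 30 = 10; 13^10 ≡ 5 (mod 31).
Combine by CRT: x ≡ 36 (mod 37), x ≡ 4 (mod 17), x ≡ 5 (mod 31) ⇒ x ≡ 14947 (mod 19499).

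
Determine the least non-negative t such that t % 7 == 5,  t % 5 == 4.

From t ≡ 5 (mod 7) write t = 5 + 7s. Substituting into t ≡ 4 (mod 5) gives 7s ≡ 4 (mod 5), and since 2⁻¹ ≡ 3 (mod 5), s ≡ 2. Hence t ≡ 5 + 7·2 = 19 (mod 35).

19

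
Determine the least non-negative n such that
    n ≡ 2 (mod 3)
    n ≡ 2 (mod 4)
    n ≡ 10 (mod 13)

62

The moduli are pairwise coprime; M = 3·4·13 = 156.
M/3 = 52; 52 ≡ 1 (mod 3), inverse 1.
M/4 = 39; 39 ≡ 3 (mod 4); 3·3 ≡ 1, so inverse 3.
M/13 = 12; 12 ≡ 12 (mod 13); 12·12 ≡ 1, so inverse 12.
n ≡ 2·52·1 + 2·39·3 + 10·12·12 = 1778.
1778 mod 156 = 62.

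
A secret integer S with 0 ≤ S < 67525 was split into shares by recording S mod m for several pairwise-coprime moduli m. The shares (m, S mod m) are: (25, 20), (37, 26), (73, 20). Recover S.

34695

The moduli are pairwise coprime; N = 25·37·73 = 67525.
N/25 = 2701; 2701 ≡ 1 (mod 25), inverse 1.
N/37 = 1825; 1825 ≡ 12 (mod 37); 12·34 ≡ 1, so inverse 34.
N/73 = 925; 925 ≡ 49 (mod 73); 49·3 ≡ 1, so inverse 3.
S ≡ 20·2701·1 + 26·1825·34 + 20·925·3 = 1722820.
1722820 mod 67525 = 34695.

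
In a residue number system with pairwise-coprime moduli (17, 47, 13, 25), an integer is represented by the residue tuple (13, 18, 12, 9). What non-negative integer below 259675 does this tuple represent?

54209

From x ≡ 13 (mod 17) write x = 13 + 17t. Substituting into x ≡ 18 (mod 47) gives 17t ≡ 5 (mod 47), and since 17⁻¹ ≡ 36 (mod 47), t ≡ 39. Hence x ≡ 13 + 17·39 = 676 (mod 799).
From x ≡ 676 (mod 799) write x = 676 + 799t. Substituting into x ≡ 12 (mod 13) gives 799t ≡ 12 (mod 13), and since 6⁻¹ ≡ 11 (mod 13), t ≡ 2. Hence x ≡ 676 + 799·2 = 2274 (mod 10387).
From x ≡ 2274 (mod 10387) write x = 2274 + 10387t. Substituting into x ≡ 9 (mod 25) gives 10387t ≡ 10 (mod 25), and since 12⁻¹ ≡ 23 (mod 25), t ≡ 5. Hence x ≡ 2274 + 10387·5 = 54209 (mod 259675).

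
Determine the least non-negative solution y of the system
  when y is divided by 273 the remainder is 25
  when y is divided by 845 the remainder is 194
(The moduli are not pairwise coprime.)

Combine the congruences pairwise.
gcd(273, 845) = 13 and 13 | (194 − 25), so the pair is consistent; merging gives y ≡ 3574 (mod 17745), where 17745 = lcm(273, 845).
The solution is unique modulo lcm(273, 845) = 17745.

3574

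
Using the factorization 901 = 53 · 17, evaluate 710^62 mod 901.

Mod 53: 710 ≡ 21; by Fermat, exponent reduces to 62 mod 52 = 10; 21^10 ≡ 40 (mod 53).
Mod 17: 710 ≡ 13; by Fermat, exponent reduces to 62 mod 16 = 14; 13^14 ≡ 16 (mod 17).
Combine by CRT: x ≡ 40 (mod 53), x ≡ 16 (mod 17) ⇒ x ≡ 305 (mod 901).

305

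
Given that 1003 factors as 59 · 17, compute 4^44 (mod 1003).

647

Mod 59: 4 ≡ 4; 4^44 ≡ 57 (mod 59).
Mod 17: 4 ≡ 4; by Fermat, exponent reduces to 44 mod 16 = 12; 4^12 ≡ 1 (mod 17).
Combine by CRT: x ≡ 57 (mod 59), x ≡ 1 (mod 17) ⇒ x ≡ 647 (mod 1003).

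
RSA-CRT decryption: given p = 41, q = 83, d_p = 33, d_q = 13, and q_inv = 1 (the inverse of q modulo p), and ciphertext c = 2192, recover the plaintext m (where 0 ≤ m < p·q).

m₁ = c^(d_p) mod p: c ≡ 19 (mod 41), and 19^33 mod 41 = 26.
m₂ = c^(d_q) mod q: c ≡ 34 (mod 83), and 34^13 mod 83 = 8.
h = q_inv·(m₁ − m₂) mod p = 1·(26 − 8) mod 41 = 18.
m = m₂ + h·q = 8 + 18·83 = 1502.

1502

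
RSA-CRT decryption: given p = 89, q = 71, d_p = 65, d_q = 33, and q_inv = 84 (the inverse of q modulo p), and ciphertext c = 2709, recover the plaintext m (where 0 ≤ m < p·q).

m₁ = c^(d_p) mod p: c ≡ 39 (mod 89), and 39^65 mod 89 = 16.
m₂ = c^(d_q) mod q: c ≡ 11 (mod 71), and 11^33 mod 71 = 44.
h = q_inv·(m₁ − m₂) mod p = 84·(16 − 44) mod 89 = 51.
m = m₂ + h·q = 44 + 51·71 = 3665.

3665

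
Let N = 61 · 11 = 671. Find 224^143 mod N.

174

Mod 61: 224 ≡ 41; by Fermat, exponent reduces to 143 mod 60 = 23; 41^23 ≡ 52 (mod 61).
Mod 11: 224 ≡ 4; by Fermat, exponent reduces to 143 mod 10 = 3; 4^3 ≡ 9 (mod 11).
Combine by CRT: x ≡ 52 (mod 61), x ≡ 9 (mod 11) ⇒ x ≡ 174 (mod 671).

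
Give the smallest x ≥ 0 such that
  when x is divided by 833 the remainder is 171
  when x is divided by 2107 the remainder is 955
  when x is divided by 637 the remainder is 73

Combine the congruences pairwise.
gcd(833, 2107) = 49 and 49 | (955 − 171), so the pair is consistent; merging gives x ≡ 5169 (mod 35819), where 35819 = lcm(833, 2107).
gcd(35819, 637) = 49 and 49 | (73 − 5169), so the pair is consistent; merging gives x ≡ 5169 (mod 465647), where 465647 = lcm(35819, 637).
The solution is unique modulo lcm(833, 2107, 637) = 465647.

5169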